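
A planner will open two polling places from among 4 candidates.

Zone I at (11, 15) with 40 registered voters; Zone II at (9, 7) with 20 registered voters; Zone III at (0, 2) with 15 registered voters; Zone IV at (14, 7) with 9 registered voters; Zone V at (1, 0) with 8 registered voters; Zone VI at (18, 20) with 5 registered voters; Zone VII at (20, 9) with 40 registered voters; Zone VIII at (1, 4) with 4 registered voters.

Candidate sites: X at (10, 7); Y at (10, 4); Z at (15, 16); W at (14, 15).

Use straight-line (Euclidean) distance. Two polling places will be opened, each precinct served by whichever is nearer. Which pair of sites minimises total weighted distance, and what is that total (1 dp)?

{X, W}, total 844.3

Evaluate every pair (each demand assigned to the nearer of the two):
  {X, W}: total = 844.3
  {Y, W}: total = 867.4
  {X, Z}: total = 886.9
  {Y, Z}: total = 910.0
  {X, Y}: total = 1130.5
  {Z, W}: total = 1258.6
Best pair: {X, W} with total 844.3.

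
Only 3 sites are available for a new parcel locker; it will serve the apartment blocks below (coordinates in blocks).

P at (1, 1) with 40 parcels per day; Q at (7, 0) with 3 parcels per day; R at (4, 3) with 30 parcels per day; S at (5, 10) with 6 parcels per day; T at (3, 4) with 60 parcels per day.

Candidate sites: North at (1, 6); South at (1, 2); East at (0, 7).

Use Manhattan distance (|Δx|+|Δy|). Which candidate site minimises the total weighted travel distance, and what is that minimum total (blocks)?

Total weighted distance at each candidate:
  North (1, 6): total = 704
  South (1, 2): total = 496
  East (0, 7): total = 970
Minimum is at South with total 496 blocks.

South, total 496 blocks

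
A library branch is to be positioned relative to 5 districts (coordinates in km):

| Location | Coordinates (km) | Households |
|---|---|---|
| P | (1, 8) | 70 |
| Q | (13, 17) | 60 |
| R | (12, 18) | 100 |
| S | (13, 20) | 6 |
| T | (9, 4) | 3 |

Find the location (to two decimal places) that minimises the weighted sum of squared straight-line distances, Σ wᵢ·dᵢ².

(9.02, 14.69)

The minimiser of Σwᵢ‖p−pᵢ‖² is the weighted centroid p* = (Σwᵢpᵢ)/(Σwᵢ).
Σwᵢ = 239.
Σwᵢxᵢ = 70·1 + 60·13 + 100·12 + 6·13 + 3·9 = 2155.
Σwᵢyᵢ = 70·8 + 60·17 + 100·18 + 6·20 + 3·4 = 3512.
x* = 2155/239 = 9.02, y* = 3512/239 = 14.69.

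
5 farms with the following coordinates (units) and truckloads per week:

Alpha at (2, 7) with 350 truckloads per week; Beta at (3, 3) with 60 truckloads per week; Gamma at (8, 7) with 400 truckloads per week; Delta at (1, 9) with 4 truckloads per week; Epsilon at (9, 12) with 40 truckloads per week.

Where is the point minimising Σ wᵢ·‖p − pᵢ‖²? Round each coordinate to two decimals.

The minimiser of Σwᵢ‖p−pᵢ‖² is the weighted centroid p* = (Σwᵢpᵢ)/(Σwᵢ).
Σwᵢ = 854.
Σwᵢxᵢ = 350·2 + 60·3 + 400·8 + 4·1 + 40·9 = 4444.
Σwᵢyᵢ = 350·7 + 60·3 + 400·7 + 4·9 + 40·12 = 5946.
x* = 4444/854 = 5.20, y* = 5946/854 = 6.96.

(5.20, 6.96)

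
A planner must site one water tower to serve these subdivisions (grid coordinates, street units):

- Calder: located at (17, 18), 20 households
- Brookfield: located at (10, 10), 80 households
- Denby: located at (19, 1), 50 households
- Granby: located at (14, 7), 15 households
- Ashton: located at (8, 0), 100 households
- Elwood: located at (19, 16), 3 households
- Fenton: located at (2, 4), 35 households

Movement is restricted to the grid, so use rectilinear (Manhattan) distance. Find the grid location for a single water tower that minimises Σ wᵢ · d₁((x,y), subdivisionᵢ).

Manhattan distance separates: Σwᵢ(|x−xᵢ|+|y−yᵢ|) = Σwᵢ|x−xᵢ| + Σwᵢ|y−yᵢ|, so x and y are optimised independently as 1-D weighted medians.
Total weight W = 303; half = 151.5.
x-coordinate, sorted with cumulative weight:
  x=2 (Fenton, w=35) cum 35
  x=8 (Ashton, w=100) cum 135
  x=10 (Brookfield, w=80) cum 215  ← median
  x=14 (Granby, w=15) cum 230
  x=17 (Calder, w=20) cum 250
  x=19 (Denby, w=50) cum 300
  x=19 (Elwood, w=3) cum 303
⇒ x* = 10
y-coordinate, sorted with cumulative weight:
  y=0 (Ashton, w=100) cum 100
  y=1 (Denby, w=50) cum 150
  y=4 (Fenton, w=35) cum 185  ← median
  y=7 (Granby, w=15) cum 200
  y=10 (Brookfield, w=80) cum 280
  y=16 (Elwood, w=3) cum 283
  y=18 (Calder, w=20) cum 303
⇒ y* = 4

(10, 4)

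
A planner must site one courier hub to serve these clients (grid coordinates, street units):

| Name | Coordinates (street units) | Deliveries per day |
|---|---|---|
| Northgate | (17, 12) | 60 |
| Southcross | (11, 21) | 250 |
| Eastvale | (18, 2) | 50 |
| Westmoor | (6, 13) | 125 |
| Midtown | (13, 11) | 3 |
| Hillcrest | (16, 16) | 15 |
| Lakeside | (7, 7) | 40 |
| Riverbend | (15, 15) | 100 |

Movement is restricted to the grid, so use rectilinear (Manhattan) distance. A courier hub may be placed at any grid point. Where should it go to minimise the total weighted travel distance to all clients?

Manhattan distance separates: Σwᵢ(|x−xᵢ|+|y−yᵢ|) = Σwᵢ|x−xᵢ| + Σwᵢ|y−yᵢ|, so x and y are optimised independently as 1-D weighted medians.
Total weight W = 643; half = 321.5.
x-coordinate, sorted with cumulative weight:
  x=6 (Westmoor, w=125) cum 125
  x=7 (Lakeside, w=40) cum 165
  x=11 (Southcross, w=250) cum 415  ← median
  x=13 (Midtown, w=3) cum 418
  x=15 (Riverbend, w=100) cum 518
  x=16 (Hillcrest, w=15) cum 533
  x=17 (Northgate, w=60) cum 593
  x=18 (Eastvale, w=50) cum 643
⇒ x* = 11
y-coordinate, sorted with cumulative weight:
  y=2 (Eastvale, w=50) cum 50
  y=7 (Lakeside, w=40) cum 90
  y=11 (Midtown, w=3) cum 93
  y=12 (Northgate, w=60) cum 153
  y=13 (Westmoor, w=125) cum 278
  y=15 (Riverbend, w=100) cum 378  ← median
  y=16 (Hillcrest, w=15) cum 393
  y=21 (Southcross, w=250) cum 643
⇒ y* = 15

(11, 15)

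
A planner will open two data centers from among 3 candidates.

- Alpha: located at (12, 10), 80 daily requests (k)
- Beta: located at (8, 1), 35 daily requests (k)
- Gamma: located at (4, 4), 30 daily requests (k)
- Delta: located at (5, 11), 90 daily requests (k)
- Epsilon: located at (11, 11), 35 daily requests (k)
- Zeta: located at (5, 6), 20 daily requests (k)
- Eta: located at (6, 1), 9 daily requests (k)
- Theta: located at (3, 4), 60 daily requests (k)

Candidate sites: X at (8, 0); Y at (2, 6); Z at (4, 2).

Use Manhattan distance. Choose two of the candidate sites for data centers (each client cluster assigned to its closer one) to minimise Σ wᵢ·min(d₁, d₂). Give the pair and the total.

Evaluate every pair (each demand assigned to the nearer of the two):
  {X, Y}: total = 2752
  {Y, Z}: total = 2832
  {X, Z}: total = 2912
Best pair: {X, Y} with total 2752.

{X, Y}, total 2752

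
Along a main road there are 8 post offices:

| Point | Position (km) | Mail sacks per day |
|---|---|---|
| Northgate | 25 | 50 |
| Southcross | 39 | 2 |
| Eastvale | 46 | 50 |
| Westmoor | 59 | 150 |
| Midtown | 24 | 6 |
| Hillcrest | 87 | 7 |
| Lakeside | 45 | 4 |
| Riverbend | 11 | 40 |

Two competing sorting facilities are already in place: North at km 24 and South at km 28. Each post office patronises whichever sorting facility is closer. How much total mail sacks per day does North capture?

The indifferent point is the midpoint (24+28)/2 = 26; post offices left of it (closer to North at 24) go to North, those right go to South.
  Riverbend at 11 (w=40) → North
  Midtown at 24 (w=6) → North
  Northgate at 25 (w=50) → North
  Southcross at 39 (w=2) → South
  Lakeside at 45 (w=4) → South
  Eastvale at 46 (w=50) → South
  Westmoor at 59 (w=150) → South
  Hillcrest at 87 (w=7) → South
North captures 96; South captures 213.

96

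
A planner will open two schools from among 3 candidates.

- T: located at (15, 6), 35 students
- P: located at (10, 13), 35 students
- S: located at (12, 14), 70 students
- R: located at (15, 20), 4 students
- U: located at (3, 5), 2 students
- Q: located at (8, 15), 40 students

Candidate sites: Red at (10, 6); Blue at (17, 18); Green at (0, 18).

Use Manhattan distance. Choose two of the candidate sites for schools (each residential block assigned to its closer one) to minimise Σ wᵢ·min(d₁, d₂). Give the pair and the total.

{Red, Blue}, total 1522

Evaluate every pair (each demand assigned to the nearer of the two):
  {Red, Blue}: total = 1522
  {Red, Green}: total = 1644
  {Blue, Green}: total = 2028
Best pair: {Red, Blue} with total 1522.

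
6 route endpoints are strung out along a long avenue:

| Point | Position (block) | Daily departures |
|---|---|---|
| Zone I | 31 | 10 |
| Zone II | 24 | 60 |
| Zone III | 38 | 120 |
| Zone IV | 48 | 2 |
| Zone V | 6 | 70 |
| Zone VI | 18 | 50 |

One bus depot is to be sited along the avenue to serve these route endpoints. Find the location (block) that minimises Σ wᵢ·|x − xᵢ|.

For a sum of weighted absolute distances on a line, the optimum is the weighted median (not the mean). Total weight W = 312; half-weight = 156.
Sort by position and accumulate weight:
  block 6 (Zone V, w=70) → cum 70
  block 18 (Zone VI, w=50) → cum 120
  block 24 (Zone II, w=60) → cum 180  ≥ 156 → median here
  block 31 (Zone I, w=10) → cum 190
  block 38 (Zone III, w=120) → cum 310
  block 48 (Zone IV, w=2) → cum 312
Optimal location: block 24.

x = 24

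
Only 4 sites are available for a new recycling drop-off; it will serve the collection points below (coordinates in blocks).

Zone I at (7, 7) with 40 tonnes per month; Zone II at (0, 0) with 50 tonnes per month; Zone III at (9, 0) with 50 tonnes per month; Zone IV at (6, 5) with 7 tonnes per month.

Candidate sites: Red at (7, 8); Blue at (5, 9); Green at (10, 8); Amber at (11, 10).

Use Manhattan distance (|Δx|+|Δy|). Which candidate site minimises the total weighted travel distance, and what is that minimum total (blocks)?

Red, total 1318 blocks

Total weighted distance at each candidate:
  Red (7, 8): total = 1318
  Blue (5, 9): total = 1545
  Green (10, 8): total = 1559
  Amber (11, 10): total = 2000
Minimum is at Red with total 1318 blocks.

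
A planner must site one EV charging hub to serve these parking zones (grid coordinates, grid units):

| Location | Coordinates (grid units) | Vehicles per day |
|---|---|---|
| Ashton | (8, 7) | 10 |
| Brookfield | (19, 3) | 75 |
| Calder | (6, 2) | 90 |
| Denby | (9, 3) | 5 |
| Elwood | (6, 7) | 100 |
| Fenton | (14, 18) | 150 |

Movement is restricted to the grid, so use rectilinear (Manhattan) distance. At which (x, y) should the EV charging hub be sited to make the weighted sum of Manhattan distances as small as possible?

Manhattan distance separates: Σwᵢ(|x−xᵢ|+|y−yᵢ|) = Σwᵢ|x−xᵢ| + Σwᵢ|y−yᵢ|, so x and y are optimised independently as 1-D weighted medians.
Total weight W = 430; half = 215.
x-coordinate, sorted with cumulative weight:
  x=6 (Calder, w=90) cum 90
  x=6 (Elwood, w=100) cum 190
  x=8 (Ashton, w=10) cum 200
  x=9 (Denby, w=5) cum 205
  x=14 (Fenton, w=150) cum 355  ← median
  x=19 (Brookfield, w=75) cum 430
⇒ x* = 14
y-coordinate, sorted with cumulative weight:
  y=2 (Calder, w=90) cum 90
  y=3 (Brookfield, w=75) cum 165
  y=3 (Denby, w=5) cum 170
  y=7 (Ashton, w=10) cum 180
  y=7 (Elwood, w=100) cum 280  ← median
  y=18 (Fenton, w=150) cum 430
⇒ y* = 7

(14, 7)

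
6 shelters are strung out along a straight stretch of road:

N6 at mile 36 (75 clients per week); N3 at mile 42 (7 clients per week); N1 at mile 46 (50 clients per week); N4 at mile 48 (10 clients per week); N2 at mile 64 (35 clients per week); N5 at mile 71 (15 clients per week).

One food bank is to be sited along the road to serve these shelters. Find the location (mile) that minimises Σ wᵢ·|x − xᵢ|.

x = 46

For a sum of weighted absolute distances on a line, the optimum is the weighted median (not the mean). Total weight W = 192; half-weight = 96.
Sort by position and accumulate weight:
  mile 36 (N6, w=75) → cum 75
  mile 42 (N3, w=7) → cum 82
  mile 46 (N1, w=50) → cum 132  ≥ 96 → median here
  mile 48 (N4, w=10) → cum 142
  mile 64 (N2, w=35) → cum 177
  mile 71 (N5, w=15) → cum 192
Optimal location: mile 46.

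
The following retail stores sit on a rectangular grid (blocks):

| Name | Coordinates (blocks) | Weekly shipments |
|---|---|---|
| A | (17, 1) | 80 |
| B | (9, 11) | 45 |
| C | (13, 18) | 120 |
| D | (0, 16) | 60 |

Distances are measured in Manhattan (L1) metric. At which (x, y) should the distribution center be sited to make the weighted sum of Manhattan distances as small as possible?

(13, 16)

Manhattan distance separates: Σwᵢ(|x−xᵢ|+|y−yᵢ|) = Σwᵢ|x−xᵢ| + Σwᵢ|y−yᵢ|, so x and y are optimised independently as 1-D weighted medians.
Total weight W = 305; half = 152.5.
x-coordinate, sorted with cumulative weight:
  x=0 (D, w=60) cum 60
  x=9 (B, w=45) cum 105
  x=13 (C, w=120) cum 225  ← median
  x=17 (A, w=80) cum 305
⇒ x* = 13
y-coordinate, sorted with cumulative weight:
  y=1 (A, w=80) cum 80
  y=11 (B, w=45) cum 125
  y=16 (D, w=60) cum 185  ← median
  y=18 (C, w=120) cum 305
⇒ y* = 16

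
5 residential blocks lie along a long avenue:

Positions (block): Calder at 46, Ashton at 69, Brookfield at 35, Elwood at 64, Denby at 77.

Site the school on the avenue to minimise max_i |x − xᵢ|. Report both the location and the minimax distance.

The 1-center on a line is the midpoint of the two extreme points: leftmost at 35, rightmost at 77.
Optimal location = (35 + 77)/2 = 56; maximum distance = (77 − 35)/2 = 21.

location 56, max distance 21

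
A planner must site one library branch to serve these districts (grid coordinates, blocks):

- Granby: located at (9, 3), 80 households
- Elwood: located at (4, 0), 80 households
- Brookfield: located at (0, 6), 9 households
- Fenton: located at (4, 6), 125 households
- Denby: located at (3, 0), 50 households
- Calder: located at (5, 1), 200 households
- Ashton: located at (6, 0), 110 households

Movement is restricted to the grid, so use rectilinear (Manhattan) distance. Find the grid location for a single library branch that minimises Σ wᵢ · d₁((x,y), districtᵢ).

Manhattan distance separates: Σwᵢ(|x−xᵢ|+|y−yᵢ|) = Σwᵢ|x−xᵢ| + Σwᵢ|y−yᵢ|, so x and y are optimised independently as 1-D weighted medians.
Total weight W = 654; half = 327.
x-coordinate, sorted with cumulative weight:
  x=0 (Brookfield, w=9) cum 9
  x=3 (Denby, w=50) cum 59
  x=4 (Elwood, w=80) cum 139
  x=4 (Fenton, w=125) cum 264
  x=5 (Calder, w=200) cum 464  ← median
  x=6 (Ashton, w=110) cum 574
  x=9 (Granby, w=80) cum 654
⇒ x* = 5
y-coordinate, sorted with cumulative weight:
  y=0 (Elwood, w=80) cum 80
  y=0 (Denby, w=50) cum 130
  y=0 (Ashton, w=110) cum 240
  y=1 (Calder, w=200) cum 440  ← median
  y=3 (Granby, w=80) cum 520
  y=6 (Brookfield, w=9) cum 529
  y=6 (Fenton, w=125) cum 654
⇒ y* = 1

(5, 1)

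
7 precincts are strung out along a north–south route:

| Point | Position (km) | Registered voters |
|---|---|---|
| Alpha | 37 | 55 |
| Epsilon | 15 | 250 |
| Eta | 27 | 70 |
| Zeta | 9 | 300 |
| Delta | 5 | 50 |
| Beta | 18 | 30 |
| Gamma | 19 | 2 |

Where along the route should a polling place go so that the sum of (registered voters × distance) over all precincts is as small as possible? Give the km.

x = 15

For a sum of weighted absolute distances on a line, the optimum is the weighted median (not the mean). Total weight W = 757; half-weight = 378.5.
Sort by position and accumulate weight:
  km 5 (Delta, w=50) → cum 50
  km 9 (Zeta, w=300) → cum 350
  km 15 (Epsilon, w=250) → cum 600  ≥ 378.5 → median here
  km 18 (Beta, w=30) → cum 630
  km 19 (Gamma, w=2) → cum 632
  km 27 (Eta, w=70) → cum 702
  km 37 (Alpha, w=55) → cum 757
Optimal location: km 15.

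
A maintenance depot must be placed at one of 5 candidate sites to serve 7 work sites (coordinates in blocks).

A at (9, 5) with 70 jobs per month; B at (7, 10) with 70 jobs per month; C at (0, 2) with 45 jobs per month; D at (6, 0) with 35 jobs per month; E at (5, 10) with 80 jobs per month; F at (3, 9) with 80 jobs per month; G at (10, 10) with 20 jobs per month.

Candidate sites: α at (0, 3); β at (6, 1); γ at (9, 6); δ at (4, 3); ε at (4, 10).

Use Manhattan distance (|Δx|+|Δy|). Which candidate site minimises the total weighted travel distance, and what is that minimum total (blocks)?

Total weighted distance at each candidate:
  α (0, 3): total = 4130
  β (6, 1): total = 3480
  γ (9, 6): total = 2850
  δ (4, 3): total = 3050
  ε (4, 10): total = 2230
Minimum is at ε with total 2230 blocks.

ε, total 2230 blocks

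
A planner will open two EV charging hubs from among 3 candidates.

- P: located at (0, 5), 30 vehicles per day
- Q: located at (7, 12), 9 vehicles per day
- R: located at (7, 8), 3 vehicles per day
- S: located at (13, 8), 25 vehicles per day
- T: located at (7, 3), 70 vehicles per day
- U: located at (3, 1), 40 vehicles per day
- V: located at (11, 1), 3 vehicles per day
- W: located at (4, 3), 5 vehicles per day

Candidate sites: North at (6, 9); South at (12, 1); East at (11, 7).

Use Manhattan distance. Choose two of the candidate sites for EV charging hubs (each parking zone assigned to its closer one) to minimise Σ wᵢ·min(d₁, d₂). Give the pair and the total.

{North, East}, total 1405

Evaluate every pair (each demand assigned to the nearer of the two):
  {North, East}: total = 1405
  {North, South}: total = 1435
  {South, East}: total = 1464
Best pair: {North, East} with total 1405.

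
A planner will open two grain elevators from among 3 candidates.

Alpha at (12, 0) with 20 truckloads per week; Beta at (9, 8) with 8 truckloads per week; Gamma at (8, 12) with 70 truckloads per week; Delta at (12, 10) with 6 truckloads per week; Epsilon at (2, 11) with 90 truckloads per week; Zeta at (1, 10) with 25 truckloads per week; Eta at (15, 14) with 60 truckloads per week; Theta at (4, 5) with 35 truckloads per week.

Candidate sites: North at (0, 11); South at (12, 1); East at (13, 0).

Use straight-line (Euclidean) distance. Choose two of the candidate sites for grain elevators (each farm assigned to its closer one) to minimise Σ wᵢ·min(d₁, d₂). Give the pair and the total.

Evaluate every pair (each demand assigned to the nearer of the two):
  {North, South}: total = 1967.5
  {North, East}: total = 2032.5
  {South, East}: total = 3695.9
Best pair: {North, South} with total 1967.5.

{North, South}, total 1967.5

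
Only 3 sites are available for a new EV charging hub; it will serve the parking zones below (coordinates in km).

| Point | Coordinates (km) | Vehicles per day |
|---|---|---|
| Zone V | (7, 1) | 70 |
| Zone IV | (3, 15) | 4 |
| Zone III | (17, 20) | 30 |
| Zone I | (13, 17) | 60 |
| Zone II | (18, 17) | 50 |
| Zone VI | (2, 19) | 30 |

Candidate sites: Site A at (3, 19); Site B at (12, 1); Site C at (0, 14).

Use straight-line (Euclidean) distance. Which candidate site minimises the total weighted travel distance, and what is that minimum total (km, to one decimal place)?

Site A, total 3126.3 km

Total weighted distance at each candidate:
  Site A (3, 19): total = 3126.3
  Site B (12, 1): total = 3440.0
  Site C (0, 14): total = 3461.5
Minimum is at Site A with total 3126.3 km.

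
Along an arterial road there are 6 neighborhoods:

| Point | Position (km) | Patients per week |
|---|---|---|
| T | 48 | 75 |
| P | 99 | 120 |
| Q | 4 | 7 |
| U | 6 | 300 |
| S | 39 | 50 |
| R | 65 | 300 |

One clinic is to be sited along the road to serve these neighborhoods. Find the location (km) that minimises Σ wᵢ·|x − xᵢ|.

x = 48

For a sum of weighted absolute distances on a line, the optimum is the weighted median (not the mean). Total weight W = 852; half-weight = 426.
Sort by position and accumulate weight:
  km 4 (Q, w=7) → cum 7
  km 6 (U, w=300) → cum 307
  km 39 (S, w=50) → cum 357
  km 48 (T, w=75) → cum 432  ≥ 426 → median here
  km 65 (R, w=300) → cum 732
  km 99 (P, w=120) → cum 852
Optimal location: km 48.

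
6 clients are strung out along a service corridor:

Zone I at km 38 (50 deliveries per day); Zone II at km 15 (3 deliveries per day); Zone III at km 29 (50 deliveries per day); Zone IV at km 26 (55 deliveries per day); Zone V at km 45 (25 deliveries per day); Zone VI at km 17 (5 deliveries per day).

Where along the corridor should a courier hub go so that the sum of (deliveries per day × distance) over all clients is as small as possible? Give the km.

For a sum of weighted absolute distances on a line, the optimum is the weighted median (not the mean). Total weight W = 188; half-weight = 94.
Sort by position and accumulate weight:
  km 15 (Zone II, w=3) → cum 3
  km 17 (Zone VI, w=5) → cum 8
  km 26 (Zone IV, w=55) → cum 63
  km 29 (Zone III, w=50) → cum 113  ≥ 94 → median here
  km 38 (Zone I, w=50) → cum 163
  km 45 (Zone V, w=25) → cum 188
Optimal location: km 29.

x = 29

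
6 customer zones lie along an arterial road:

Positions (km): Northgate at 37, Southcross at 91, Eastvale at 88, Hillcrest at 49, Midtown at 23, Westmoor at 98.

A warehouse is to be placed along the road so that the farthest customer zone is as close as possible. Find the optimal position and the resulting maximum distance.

location 60.5, max distance 37.5

The 1-center on a line is the midpoint of the two extreme points: leftmost at 23, rightmost at 98.
Optimal location = (23 + 98)/2 = 60.5; maximum distance = (98 − 23)/2 = 37.5.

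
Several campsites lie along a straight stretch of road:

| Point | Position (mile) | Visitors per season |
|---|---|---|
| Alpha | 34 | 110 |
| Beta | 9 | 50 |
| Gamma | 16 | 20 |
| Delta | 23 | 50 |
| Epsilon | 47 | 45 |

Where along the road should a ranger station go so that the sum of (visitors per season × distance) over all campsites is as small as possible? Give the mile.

x = 34

For a sum of weighted absolute distances on a line, the optimum is the weighted median (not the mean). Total weight W = 275; half-weight = 137.5.
Sort by position and accumulate weight:
  mile 9 (Beta, w=50) → cum 50
  mile 16 (Gamma, w=20) → cum 70
  mile 23 (Delta, w=50) → cum 120
  mile 34 (Alpha, w=110) → cum 230  ≥ 137.5 → median here
  mile 47 (Epsilon, w=45) → cum 275
Optimal location: mile 34.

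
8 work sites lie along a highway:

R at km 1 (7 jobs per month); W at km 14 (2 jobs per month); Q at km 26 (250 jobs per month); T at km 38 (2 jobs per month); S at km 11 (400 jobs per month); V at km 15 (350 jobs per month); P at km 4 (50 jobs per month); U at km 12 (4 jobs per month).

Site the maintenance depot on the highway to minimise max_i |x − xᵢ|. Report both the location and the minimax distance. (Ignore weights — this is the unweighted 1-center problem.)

The 1-center on a line is the midpoint of the two extreme points: leftmost at 1, rightmost at 38.
Optimal location = (1 + 38)/2 = 19.5; maximum distance = (38 − 1)/2 = 18.5.

location 19.5, max distance 18.5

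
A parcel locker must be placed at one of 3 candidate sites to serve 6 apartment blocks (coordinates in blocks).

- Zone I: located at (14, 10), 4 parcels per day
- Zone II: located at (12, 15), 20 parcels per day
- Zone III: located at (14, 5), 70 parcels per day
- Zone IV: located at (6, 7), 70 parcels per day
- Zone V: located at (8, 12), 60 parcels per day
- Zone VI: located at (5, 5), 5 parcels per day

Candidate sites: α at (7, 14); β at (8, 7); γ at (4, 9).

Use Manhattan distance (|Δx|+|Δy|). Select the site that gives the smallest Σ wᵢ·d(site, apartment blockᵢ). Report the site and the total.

β, total 1301 blocks

Total weighted distance at each candidate:
  α (7, 14): total = 2079
  β (8, 7): total = 1301
  γ (4, 9): total = 2029
Minimum is at β with total 1301 blocks.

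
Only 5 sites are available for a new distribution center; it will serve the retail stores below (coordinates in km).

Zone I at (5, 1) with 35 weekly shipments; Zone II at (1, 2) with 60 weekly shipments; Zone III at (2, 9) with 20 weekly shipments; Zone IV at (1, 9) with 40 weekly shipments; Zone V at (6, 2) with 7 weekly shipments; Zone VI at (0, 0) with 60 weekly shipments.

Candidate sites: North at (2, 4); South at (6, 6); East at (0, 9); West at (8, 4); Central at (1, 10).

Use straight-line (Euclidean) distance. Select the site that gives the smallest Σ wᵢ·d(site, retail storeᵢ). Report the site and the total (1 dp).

Total weighted distance at each candidate:
  North (2, 4): total = 886.3
  South (6, 6): total = 1433.0
  East (0, 9): total = 1439.0
  West (8, 4): total = 1642.1
  Central (1, 10): total = 1562.0
Minimum is at North with total 886.3 km.

North, total 886.3 km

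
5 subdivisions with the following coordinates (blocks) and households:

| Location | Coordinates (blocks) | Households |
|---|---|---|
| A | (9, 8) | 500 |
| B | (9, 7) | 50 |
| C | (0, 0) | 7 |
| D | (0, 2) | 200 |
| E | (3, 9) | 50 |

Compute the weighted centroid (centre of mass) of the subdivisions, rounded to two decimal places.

The minimiser of Σwᵢ‖p−pᵢ‖² is the weighted centroid p* = (Σwᵢpᵢ)/(Σwᵢ).
Σwᵢ = 807.
Σwᵢxᵢ = 500·9 + 50·9 + 7·0 + 200·0 + 50·3 = 5100.
Σwᵢyᵢ = 500·8 + 50·7 + 7·0 + 200·2 + 50·9 = 5200.
x* = 5100/807 = 6.32, y* = 5200/807 = 6.44.

(6.32, 6.44)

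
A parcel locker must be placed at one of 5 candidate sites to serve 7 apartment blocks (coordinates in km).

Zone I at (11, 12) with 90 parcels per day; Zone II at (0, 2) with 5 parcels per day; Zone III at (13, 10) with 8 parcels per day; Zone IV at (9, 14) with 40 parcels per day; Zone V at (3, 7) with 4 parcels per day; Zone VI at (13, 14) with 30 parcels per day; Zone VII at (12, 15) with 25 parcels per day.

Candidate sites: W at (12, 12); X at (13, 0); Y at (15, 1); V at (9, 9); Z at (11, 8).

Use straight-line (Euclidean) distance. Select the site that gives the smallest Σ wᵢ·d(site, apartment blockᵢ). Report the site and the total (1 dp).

W, total 513.5 km

Total weighted distance at each candidate:
  W (12, 12): total = 513.5
  X (13, 0): total = 2667.7
  Y (15, 1): total = 2581.3
  V (9, 9): total = 999.6
  Z (11, 8): total = 1097.0
Minimum is at W with total 513.5 km.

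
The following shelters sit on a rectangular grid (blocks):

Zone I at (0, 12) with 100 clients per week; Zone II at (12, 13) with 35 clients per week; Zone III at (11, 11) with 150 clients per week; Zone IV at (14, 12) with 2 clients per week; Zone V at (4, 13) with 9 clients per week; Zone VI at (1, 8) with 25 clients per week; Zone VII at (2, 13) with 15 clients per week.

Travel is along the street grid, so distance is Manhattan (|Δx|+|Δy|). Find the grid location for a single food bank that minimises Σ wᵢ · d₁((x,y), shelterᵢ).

Manhattan distance separates: Σwᵢ(|x−xᵢ|+|y−yᵢ|) = Σwᵢ|x−xᵢ| + Σwᵢ|y−yᵢ|, so x and y are optimised independently as 1-D weighted medians.
Total weight W = 336; half = 168.
x-coordinate, sorted with cumulative weight:
  x=0 (Zone I, w=100) cum 100
  x=1 (Zone VI, w=25) cum 125
  x=2 (Zone VII, w=15) cum 140
  x=4 (Zone V, w=9) cum 149
  x=11 (Zone III, w=150) cum 299  ← median
  x=12 (Zone II, w=35) cum 334
  x=14 (Zone IV, w=2) cum 336
⇒ x* = 11
y-coordinate, sorted with cumulative weight:
  y=8 (Zone VI, w=25) cum 25
  y=11 (Zone III, w=150) cum 175  ← median
  y=12 (Zone I, w=100) cum 275
  y=12 (Zone IV, w=2) cum 277
  y=13 (Zone II, w=35) cum 312
  y=13 (Zone V, w=9) cum 321
  y=13 (Zone VII, w=15) cum 336
⇒ y* = 11

(11, 11)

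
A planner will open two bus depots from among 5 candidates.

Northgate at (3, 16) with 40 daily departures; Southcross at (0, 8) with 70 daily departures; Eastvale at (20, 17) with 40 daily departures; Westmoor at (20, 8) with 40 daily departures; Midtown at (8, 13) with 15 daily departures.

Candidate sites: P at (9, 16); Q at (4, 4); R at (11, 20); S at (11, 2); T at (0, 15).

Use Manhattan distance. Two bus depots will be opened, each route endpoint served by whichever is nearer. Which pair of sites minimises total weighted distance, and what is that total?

{P, T}, total 1950

Evaluate every pair (each demand assigned to the nearer of the two):
  {P, T}: total = 1950
  {P, Q}: total = 2100
  {R, T}: total = 2120
  {S, T}: total = 2280
  {Q, R}: total = 2470
  {Q, T}: total = 2480
  {P, S}: total = 2570
  {P, R}: total = 2730
  {Q, S}: total = 2835
  {R, S}: total = 2900
Best pair: {P, T} with total 1950.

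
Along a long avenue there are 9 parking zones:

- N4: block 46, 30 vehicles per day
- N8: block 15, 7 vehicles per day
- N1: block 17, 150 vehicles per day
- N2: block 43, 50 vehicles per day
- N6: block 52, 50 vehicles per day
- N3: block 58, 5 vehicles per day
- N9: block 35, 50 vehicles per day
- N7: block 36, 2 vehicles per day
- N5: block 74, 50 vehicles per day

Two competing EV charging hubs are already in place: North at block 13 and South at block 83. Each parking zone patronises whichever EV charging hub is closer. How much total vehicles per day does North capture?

289

The indifferent point is the midpoint (13+83)/2 = 48; parking zones left of it (closer to North at 13) go to North, those right go to South.
  N8 at 15 (w=7) → North
  N1 at 17 (w=150) → North
  N9 at 35 (w=50) → North
  N7 at 36 (w=2) → North
  N2 at 43 (w=50) → North
  N4 at 46 (w=30) → North
  N6 at 52 (w=50) → South
  N3 at 58 (w=5) → South
  N5 at 74 (w=50) → South
North captures 289; South captures 105.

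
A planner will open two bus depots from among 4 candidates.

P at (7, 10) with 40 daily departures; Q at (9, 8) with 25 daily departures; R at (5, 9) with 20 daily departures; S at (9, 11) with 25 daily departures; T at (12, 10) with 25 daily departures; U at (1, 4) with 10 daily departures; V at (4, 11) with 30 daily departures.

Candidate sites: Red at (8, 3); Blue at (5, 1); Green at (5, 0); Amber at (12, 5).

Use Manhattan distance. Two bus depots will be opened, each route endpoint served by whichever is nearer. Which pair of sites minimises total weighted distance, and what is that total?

{Red, Amber}, total 1440

Evaluate every pair (each demand assigned to the nearer of the two):
  {Red, Amber}: total = 1440
  {Blue, Amber}: total = 1460
  {Green, Amber}: total = 1520
  {Red, Blue}: total = 1530
  {Red, Green}: total = 1590
  {Blue, Green}: total = 2025
Best pair: {Red, Amber} with total 1440.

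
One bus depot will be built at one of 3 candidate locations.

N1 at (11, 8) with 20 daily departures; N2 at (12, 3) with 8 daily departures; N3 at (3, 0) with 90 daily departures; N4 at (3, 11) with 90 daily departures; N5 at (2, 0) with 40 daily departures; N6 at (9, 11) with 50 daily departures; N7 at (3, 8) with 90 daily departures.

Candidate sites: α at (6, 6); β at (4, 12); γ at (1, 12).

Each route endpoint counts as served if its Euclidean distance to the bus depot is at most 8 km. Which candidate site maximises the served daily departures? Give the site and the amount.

α, covering 388

Coverage radius r = 8 km; a point is covered iff (Δx)²+(Δy)² ≤ 8² = 64.
  α (6, 6): covers {N1, N2, N3, N4, N5, N6, N7} → 388
  β (4, 12): covers {N4, N6, N7} → 230
  γ (1, 12): covers {N4, N7} → 180
Maximum coverage at α: 388 daily departures.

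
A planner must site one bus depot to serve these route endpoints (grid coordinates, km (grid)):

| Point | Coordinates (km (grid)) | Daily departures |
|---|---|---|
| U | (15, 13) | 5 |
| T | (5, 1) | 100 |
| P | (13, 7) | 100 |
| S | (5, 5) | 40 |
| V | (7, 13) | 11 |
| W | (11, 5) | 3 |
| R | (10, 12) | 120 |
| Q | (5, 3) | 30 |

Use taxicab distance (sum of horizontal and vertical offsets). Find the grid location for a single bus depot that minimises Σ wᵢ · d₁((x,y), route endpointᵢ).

Manhattan distance separates: Σwᵢ(|x−xᵢ|+|y−yᵢ|) = Σwᵢ|x−xᵢ| + Σwᵢ|y−yᵢ|, so x and y are optimised independently as 1-D weighted medians.
Total weight W = 409; half = 204.5.
x-coordinate, sorted with cumulative weight:
  x=5 (T, w=100) cum 100
  x=5 (S, w=40) cum 140
  x=5 (Q, w=30) cum 170
  x=7 (V, w=11) cum 181
  x=10 (R, w=120) cum 301  ← median
  x=11 (W, w=3) cum 304
  x=13 (P, w=100) cum 404
  x=15 (U, w=5) cum 409
⇒ x* = 10
y-coordinate, sorted with cumulative weight:
  y=1 (T, w=100) cum 100
  y=3 (Q, w=30) cum 130
  y=5 (S, w=40) cum 170
  y=5 (W, w=3) cum 173
  y=7 (P, w=100) cum 273  ← median
  y=12 (R, w=120) cum 393
  y=13 (U, w=5) cum 398
  y=13 (V, w=11) cum 409
⇒ y* = 7

(10, 7)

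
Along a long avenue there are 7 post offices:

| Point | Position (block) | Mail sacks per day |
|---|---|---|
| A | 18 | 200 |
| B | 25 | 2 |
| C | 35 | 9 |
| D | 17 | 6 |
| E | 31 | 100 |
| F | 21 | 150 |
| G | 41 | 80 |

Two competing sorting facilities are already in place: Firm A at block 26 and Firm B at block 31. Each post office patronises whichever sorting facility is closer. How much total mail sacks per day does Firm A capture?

358

The indifferent point is the midpoint (26+31)/2 = 28.5; post offices left of it (closer to Firm A at 26) go to Firm A, those right go to Firm B.
  D at 17 (w=6) → Firm A
  A at 18 (w=200) → Firm A
  F at 21 (w=150) → Firm A
  B at 25 (w=2) → Firm A
  E at 31 (w=100) → Firm B
  C at 35 (w=9) → Firm B
  G at 41 (w=80) → Firm B
Firm A captures 358; Firm B captures 189.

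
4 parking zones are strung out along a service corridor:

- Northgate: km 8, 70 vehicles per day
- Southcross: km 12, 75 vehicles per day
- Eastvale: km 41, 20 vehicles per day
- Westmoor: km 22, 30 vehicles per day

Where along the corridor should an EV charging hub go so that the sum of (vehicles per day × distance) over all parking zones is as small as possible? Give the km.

x = 12

For a sum of weighted absolute distances on a line, the optimum is the weighted median (not the mean). Total weight W = 195; half-weight = 97.5.
Sort by position and accumulate weight:
  km 8 (Northgate, w=70) → cum 70
  km 12 (Southcross, w=75) → cum 145  ≥ 97.5 → median here
  km 22 (Westmoor, w=30) → cum 175
  km 41 (Eastvale, w=20) → cum 195
Optimal location: km 12.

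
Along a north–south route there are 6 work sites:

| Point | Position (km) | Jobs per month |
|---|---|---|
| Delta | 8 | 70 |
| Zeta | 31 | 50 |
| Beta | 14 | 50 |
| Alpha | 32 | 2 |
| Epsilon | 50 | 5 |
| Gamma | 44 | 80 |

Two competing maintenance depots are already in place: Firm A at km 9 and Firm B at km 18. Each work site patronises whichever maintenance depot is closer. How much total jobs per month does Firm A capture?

The indifferent point is the midpoint (9+18)/2 = 13.5; work sites left of it (closer to Firm A at 9) go to Firm A, those right go to Firm B.
  Delta at 8 (w=70) → Firm A
  Beta at 14 (w=50) → Firm B
  Zeta at 31 (w=50) → Firm B
  Alpha at 32 (w=2) → Firm B
  Gamma at 44 (w=80) → Firm B
  Epsilon at 50 (w=5) → Firm B
Firm A captures 70; Firm B captures 187.

70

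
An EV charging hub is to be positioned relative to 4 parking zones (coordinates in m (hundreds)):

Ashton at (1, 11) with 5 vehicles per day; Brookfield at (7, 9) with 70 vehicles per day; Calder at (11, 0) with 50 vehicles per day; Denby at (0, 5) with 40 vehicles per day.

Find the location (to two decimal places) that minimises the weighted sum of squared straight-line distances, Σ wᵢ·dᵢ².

The minimiser of Σwᵢ‖p−pᵢ‖² is the weighted centroid p* = (Σwᵢpᵢ)/(Σwᵢ).
Σwᵢ = 165.
Σwᵢxᵢ = 5·1 + 70·7 + 50·11 + 40·0 = 1045.
Σwᵢyᵢ = 5·11 + 70·9 + 50·0 + 40·5 = 885.
x* = 1045/165 = 6.33, y* = 885/165 = 5.36.

(6.33, 5.36)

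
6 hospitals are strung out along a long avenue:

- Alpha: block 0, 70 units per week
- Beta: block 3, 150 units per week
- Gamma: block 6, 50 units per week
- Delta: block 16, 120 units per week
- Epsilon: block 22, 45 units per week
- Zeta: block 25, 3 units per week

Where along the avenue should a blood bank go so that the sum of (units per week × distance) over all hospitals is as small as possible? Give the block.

x = 3

For a sum of weighted absolute distances on a line, the optimum is the weighted median (not the mean). Total weight W = 438; half-weight = 219.
Sort by position and accumulate weight:
  block 0 (Alpha, w=70) → cum 70
  block 3 (Beta, w=150) → cum 220  ≥ 219 → median here
  block 6 (Gamma, w=50) → cum 270
  block 16 (Delta, w=120) → cum 390
  block 22 (Epsilon, w=45) → cum 435
  block 25 (Zeta, w=3) → cum 438
Optimal location: block 3.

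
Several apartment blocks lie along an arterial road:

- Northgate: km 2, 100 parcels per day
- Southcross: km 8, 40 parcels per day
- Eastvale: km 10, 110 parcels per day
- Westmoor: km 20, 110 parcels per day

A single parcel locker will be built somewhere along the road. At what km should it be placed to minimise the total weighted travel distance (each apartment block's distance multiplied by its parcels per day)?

For a sum of weighted absolute distances on a line, the optimum is the weighted median (not the mean). Total weight W = 360; half-weight = 180.
Sort by position and accumulate weight:
  km 2 (Northgate, w=100) → cum 100
  km 8 (Southcross, w=40) → cum 140
  km 10 (Eastvale, w=110) → cum 250  ≥ 180 → median here
  km 20 (Westmoor, w=110) → cum 360
Optimal location: km 10.

x = 10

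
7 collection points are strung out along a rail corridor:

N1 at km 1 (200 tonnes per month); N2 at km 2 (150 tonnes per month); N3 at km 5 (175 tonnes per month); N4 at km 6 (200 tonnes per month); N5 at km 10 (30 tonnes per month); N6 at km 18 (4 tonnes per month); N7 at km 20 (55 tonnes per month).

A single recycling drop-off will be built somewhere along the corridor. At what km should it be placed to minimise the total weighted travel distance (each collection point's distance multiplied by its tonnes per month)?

x = 5

For a sum of weighted absolute distances on a line, the optimum is the weighted median (not the mean). Total weight W = 814; half-weight = 407.
Sort by position and accumulate weight:
  km 1 (N1, w=200) → cum 200
  km 2 (N2, w=150) → cum 350
  km 5 (N3, w=175) → cum 525  ≥ 407 → median here
  km 6 (N4, w=200) → cum 725
  km 10 (N5, w=30) → cum 755
  km 18 (N6, w=4) → cum 759
  km 20 (N7, w=55) → cum 814
Optimal location: km 5.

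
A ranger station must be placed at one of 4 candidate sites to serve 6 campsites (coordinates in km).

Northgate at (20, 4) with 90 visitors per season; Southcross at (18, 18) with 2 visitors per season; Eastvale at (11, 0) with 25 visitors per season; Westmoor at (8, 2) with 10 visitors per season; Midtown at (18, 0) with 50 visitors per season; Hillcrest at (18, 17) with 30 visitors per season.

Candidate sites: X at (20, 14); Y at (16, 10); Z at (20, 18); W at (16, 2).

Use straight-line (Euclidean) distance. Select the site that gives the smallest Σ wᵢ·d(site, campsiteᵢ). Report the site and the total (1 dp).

Total weighted distance at each candidate:
  X (20, 14): total = 2310.0
  Y (16, 10): total = 1786.4
  Z (20, 18): total = 2939.7
  W (16, 2): total = 1244.8
Minimum is at W with total 1244.8 km.

W, total 1244.8 km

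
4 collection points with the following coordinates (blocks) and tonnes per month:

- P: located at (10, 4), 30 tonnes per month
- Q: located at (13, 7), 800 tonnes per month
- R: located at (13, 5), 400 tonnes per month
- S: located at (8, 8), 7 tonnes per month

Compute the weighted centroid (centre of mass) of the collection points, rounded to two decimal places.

The minimiser of Σwᵢ‖p−pᵢ‖² is the weighted centroid p* = (Σwᵢpᵢ)/(Σwᵢ).
Σwᵢ = 1237.
Σwᵢxᵢ = 30·10 + 800·13 + 400·13 + 7·8 = 15956.
Σwᵢyᵢ = 30·4 + 800·7 + 400·5 + 7·8 = 7776.
x* = 15956/1237 = 12.90, y* = 7776/1237 = 6.29.

(12.90, 6.29)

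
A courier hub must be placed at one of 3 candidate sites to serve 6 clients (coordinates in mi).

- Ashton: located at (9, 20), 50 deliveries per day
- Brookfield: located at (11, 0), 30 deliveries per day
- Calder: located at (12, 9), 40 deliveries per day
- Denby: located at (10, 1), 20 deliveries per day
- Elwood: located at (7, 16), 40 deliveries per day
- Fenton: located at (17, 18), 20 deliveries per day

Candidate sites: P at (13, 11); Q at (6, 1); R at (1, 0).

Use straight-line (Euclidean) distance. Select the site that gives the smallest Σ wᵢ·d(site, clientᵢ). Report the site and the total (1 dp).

Total weighted distance at each candidate:
  P (13, 11): total = 1599.8
  Q (6, 1): total = 2601.0
  R (1, 0): total = 3291.8
Minimum is at P with total 1599.8 mi.

P, total 1599.8 mi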